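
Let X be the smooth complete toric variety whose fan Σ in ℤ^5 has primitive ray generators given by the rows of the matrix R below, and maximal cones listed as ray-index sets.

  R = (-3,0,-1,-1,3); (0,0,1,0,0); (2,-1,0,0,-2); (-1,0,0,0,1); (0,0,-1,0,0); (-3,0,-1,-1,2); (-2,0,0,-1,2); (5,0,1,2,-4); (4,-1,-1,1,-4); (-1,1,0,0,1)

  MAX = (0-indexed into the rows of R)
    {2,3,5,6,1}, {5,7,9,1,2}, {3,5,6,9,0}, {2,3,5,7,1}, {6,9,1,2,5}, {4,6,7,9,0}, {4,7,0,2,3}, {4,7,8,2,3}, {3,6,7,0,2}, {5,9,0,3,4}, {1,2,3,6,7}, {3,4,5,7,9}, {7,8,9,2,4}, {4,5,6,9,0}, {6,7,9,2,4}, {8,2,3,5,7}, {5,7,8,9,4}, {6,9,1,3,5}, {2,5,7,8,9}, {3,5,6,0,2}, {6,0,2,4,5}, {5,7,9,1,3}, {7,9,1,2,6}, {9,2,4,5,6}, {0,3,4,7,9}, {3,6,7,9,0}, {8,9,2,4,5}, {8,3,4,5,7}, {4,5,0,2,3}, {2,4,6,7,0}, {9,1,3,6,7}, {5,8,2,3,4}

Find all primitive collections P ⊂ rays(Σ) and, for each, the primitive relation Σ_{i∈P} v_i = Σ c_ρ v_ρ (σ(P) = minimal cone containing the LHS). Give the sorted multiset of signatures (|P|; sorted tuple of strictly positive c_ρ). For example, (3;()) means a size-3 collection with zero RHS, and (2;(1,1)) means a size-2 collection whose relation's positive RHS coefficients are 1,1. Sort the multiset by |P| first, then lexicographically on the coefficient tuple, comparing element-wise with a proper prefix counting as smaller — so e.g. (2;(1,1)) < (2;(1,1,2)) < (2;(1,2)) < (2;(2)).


Σ has 12 primitive collections:

  {1,4}:  v_{1} + v_{4} = 0  so sig = (2;())
  {0,1}:  v_{0} + v_{1} = v_{3} + v_{6}  so sig = (2;(1,1))
  {6,8}:  v_{6} + v_{8} = v_{2} + v_{4}  so sig = (2;(1,1))
  {1,8}:  v_{1} + v_{8} = v_{2} + v_{5} + v_{7}  so sig = (2;(1,1,1))
  {0,8}:  v_{0} + v_{8} = v_{2} + v_{3} + 2·v_{4}  so sig = (2;(1,1,2))
  {2,3,9}:  v_{2} + v_{3} + v_{9} = 0  so sig = (3;())
  {5,6,7}:  v_{5} + v_{6} + v_{7} = 0  so sig = (3;())
  {3,4,6}:  v_{3} + v_{4} + v_{6} = v_{0}  so sig = (3;(1))
  {0,2,9}:  v_{0} + v_{2} + v_{9} = v_{4} + v_{6}  so sig = (3;(1,1))
  {0,5,7}:  v_{0} + v_{5} + v_{7} = v_{3} + v_{4}  so sig = (3;(1,1))
  {3,8,9}:  v_{3} + v_{8} + v_{9} = v_{4} + v_{5} + v_{7}  so sig = (3;(1,1,1))
  {2,4,5,7}:  v_{2} + v_{4} + v_{5} + v_{7} = v_{8}  so sig = (4;(1))

Sorted signature multiset PRS(X):
    |P|=2: 5 collections, coeffs (), (1,1), (1,1), (1,1,1), (1,1,2)
    |P|=3: 6 collections, coeffs (), (), (1), (1,1), (1,1), (1,1,1)
    |P|=4: 1 collection, coeffs (1)


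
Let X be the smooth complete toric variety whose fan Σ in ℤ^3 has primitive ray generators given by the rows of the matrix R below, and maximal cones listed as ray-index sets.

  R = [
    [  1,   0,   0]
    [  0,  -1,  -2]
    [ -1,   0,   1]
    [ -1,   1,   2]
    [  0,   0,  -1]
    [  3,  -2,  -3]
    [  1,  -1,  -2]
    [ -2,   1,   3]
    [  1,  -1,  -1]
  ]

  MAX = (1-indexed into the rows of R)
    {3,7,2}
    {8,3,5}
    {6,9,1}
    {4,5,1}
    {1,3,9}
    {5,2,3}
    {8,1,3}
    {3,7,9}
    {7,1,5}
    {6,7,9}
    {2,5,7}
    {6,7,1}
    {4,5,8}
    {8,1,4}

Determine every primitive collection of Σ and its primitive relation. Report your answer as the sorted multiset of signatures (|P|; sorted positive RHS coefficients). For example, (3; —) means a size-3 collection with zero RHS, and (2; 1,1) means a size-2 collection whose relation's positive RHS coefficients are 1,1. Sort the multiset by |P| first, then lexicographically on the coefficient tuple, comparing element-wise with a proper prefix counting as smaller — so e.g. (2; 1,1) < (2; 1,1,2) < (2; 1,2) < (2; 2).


Δ(Σ) — 9 vertices, 20 min non-faces:

  P = {4,7}:  v_{4} + v_{7} = 0  →  sig = (2; —)
  P = {1,2}:  v_{1} + v_{2} = v_{7}  →  sig = (2; 1)
  P = {3,4}:  v_{3} + v_{4} = v_{8}  →  sig = (2; 1)
  P = {5,9}:  v_{5} + v_{9} = v_{7}  →  sig = (2; 1)
  P = {7,8}:  v_{7} + v_{8} = v_{3}  →  sig = (2; 1)
  P = {2,4}:  v_{2} + v_{4} = v_{3} + v_{5}  →  sig = (2; 1,1)
  P = {4,6}:  v_{4} + v_{6} = v_{1} + v_{9}  →  sig = (2; 1,1)
  P = {4,9}:  v_{4} + v_{9} = v_{1} + v_{3}  →  sig = (2; 1,1)
  P = {6,8}:  v_{6} + v_{8} = v_{1} + v_{3} + v_{9}  →  sig = (2; 1,1,1)
  P = {2,6}:  v_{2} + v_{6} = 2·v_{7} + v_{9}  →  sig = (2; 1,2)
  P = {2,8}:  v_{2} + v_{8} = 2·v_{3} + v_{5}  →  sig = (2; 1,2)
  P = {2,9}:  v_{2} + v_{9} = v_{3} + 2·v_{7}  →  sig = (2; 1,2)
  P = {5,6}:  v_{5} + v_{6} = v_{1} + 2·v_{7}  →  sig = (2; 1,2)
  P = {8,9}:  v_{8} + v_{9} = v_{1} + 2·v_{3}  →  sig = (2; 1,2)
  P = {3,6}:  v_{3} + v_{6} = 2·v_{9}  →  sig = (2; 2)
  P = {1,3,5}:  v_{1} + v_{3} + v_{5} = 0  →  sig = (3; —)
  P = {1,3,7}:  v_{1} + v_{3} + v_{7} = v_{9}  →  sig = (3; 1)
  P = {1,5,8}:  v_{1} + v_{5} + v_{8} = v_{4}  →  sig = (3; 1)
  P = {1,7,9}:  v_{1} + v_{7} + v_{9} = v_{6}  →  sig = (3; 1)
  P = {3,5,7}:  v_{3} + v_{5} + v_{7} = v_{2}  →  sig = (3; 1)

Hence PRS(X_Σ) =
    (2; —)
    (2; 1)
    (2; 1)
    (2; 1)
    (2; 1)
    (2; 1,1)
    (2; 1,1)
    (2; 1,1)
    (2; 1,1,1)
    (2; 1,2)
    (2; 1,2)
    (2; 1,2)
    (2; 1,2)
    (2; 1,2)
    (2; 2)
    (3; —)
    (3; 1)
    (3; 1)
    (3; 1)
    (3; 1)


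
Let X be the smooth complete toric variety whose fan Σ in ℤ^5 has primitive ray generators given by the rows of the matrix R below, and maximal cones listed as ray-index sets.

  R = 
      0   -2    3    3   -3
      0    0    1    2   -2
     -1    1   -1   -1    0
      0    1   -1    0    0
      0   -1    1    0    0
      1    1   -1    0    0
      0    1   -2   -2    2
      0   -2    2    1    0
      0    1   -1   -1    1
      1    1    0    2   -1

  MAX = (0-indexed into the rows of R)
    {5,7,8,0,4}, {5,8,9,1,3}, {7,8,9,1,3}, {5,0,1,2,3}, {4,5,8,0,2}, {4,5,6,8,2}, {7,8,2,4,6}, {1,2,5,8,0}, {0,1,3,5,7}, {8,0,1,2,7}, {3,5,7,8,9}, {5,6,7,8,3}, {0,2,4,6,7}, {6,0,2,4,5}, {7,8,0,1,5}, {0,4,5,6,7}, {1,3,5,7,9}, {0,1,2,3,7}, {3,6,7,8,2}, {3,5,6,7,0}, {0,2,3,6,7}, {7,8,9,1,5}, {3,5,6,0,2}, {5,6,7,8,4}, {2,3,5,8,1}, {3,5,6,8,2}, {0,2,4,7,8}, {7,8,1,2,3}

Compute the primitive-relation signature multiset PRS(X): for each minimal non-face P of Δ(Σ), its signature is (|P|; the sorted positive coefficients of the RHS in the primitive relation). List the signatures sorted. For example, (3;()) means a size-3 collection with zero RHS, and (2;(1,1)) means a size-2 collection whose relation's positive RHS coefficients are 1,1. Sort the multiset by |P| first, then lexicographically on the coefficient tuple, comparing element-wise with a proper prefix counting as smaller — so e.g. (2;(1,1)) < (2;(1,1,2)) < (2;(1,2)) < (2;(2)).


The 11 primitive collections of Σ (r=10, n=5):

  • {3,4}:  v_{3} + v_{4} = 0  so sig = (2;())
  • {1,6}:  v_{1} + v_{6} = v_{3}  so sig = (2;(1))
  • {1,4}:  v_{1} + v_{4} = v_{0} + v_{8}  so sig = (2;(1,1))
  • {2,9}:  v_{2} + v_{9} = v_{1} + v_{3} + v_{8}  so sig = (2;(1,1,1))
  • {4,9}:  v_{4} + v_{9} = v_{1} + v_{5} + v_{7} + v_{8}  so sig = (2;(1,1,1,1))
  • {6,9}:  v_{6} + v_{9} = 2·v_{3} + v_{5} + v_{7} + v_{8}  so sig = (2;(1,1,1,2))
  • {0,9}:  v_{0} + v_{9} = 2·v_{1} + v_{5} + v_{7}  so sig = (2;(1,1,2))
  • {0,6,8}:  v_{0} + v_{6} + v_{8} = 0  so sig = (3;())
  • {2,5,7}:  v_{2} + v_{5} + v_{7} = 0  so sig = (3;())
  • {0,3,8}:  v_{0} + v_{3} + v_{8} = v_{1}  so sig = (3;(1))
  • {1,3,5,7,8}:  v_{1} + v_{3} + v_{5} + v_{7} + v_{8} = v_{9}  so sig = (5;(1))

Sorted signature multiset PRS(X):
{ (2;()),  (2;(1)),  (2;(1,1)),  (2;(1,1,1)),  (2;(1,1,1,1)),  (2;(1,1,1,2)),  (2;(1,1,2)),  (3;()) ×2,  (3;(1)),  (5;(1)) }


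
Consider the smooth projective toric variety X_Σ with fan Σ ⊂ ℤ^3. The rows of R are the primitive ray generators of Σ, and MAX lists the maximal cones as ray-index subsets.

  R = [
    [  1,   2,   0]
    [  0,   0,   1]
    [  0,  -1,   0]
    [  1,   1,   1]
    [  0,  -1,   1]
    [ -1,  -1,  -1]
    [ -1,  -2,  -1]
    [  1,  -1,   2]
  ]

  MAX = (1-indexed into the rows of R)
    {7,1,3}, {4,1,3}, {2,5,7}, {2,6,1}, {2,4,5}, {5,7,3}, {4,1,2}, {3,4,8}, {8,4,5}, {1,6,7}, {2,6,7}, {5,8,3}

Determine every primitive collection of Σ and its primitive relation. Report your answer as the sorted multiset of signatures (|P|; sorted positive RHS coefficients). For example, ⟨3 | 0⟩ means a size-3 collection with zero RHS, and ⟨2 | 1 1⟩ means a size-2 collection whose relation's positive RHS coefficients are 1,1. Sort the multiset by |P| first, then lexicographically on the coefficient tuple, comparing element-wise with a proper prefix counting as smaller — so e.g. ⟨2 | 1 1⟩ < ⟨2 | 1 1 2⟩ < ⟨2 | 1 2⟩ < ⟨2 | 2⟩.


The 12 primitive collections of Σ (r=8, n=3):

  • {4,6}:  v_{4} + v_{6} = 0  ⟹  sig = ⟨2 | 0⟩
  • {1,5}:  v_{1} + v_{5} = v_{4}  ⟹  sig = ⟨2 | 1⟩
  • {2,3}:  v_{2} + v_{3} = v_{5}  ⟹  sig = ⟨2 | 1⟩
  • {3,6}:  v_{3} + v_{6} = v_{7}  ⟹  sig = ⟨2 | 1⟩
  • {4,7}:  v_{4} + v_{7} = v_{3}  ⟹  sig = ⟨2 | 1⟩
  • {5,6}:  v_{5} + v_{6} = v_{2} + v_{7}  ⟹  sig = ⟨2 | 1 1⟩
  • {6,8}:  v_{6} + v_{8} = v_{3} + v_{5}  ⟹  sig = ⟨2 | 1 1⟩
  • {1,8}:  v_{1} + v_{8} = v_{3} + 2·v_{4}  ⟹  sig = ⟨2 | 1 2⟩
  • {2,8}:  v_{2} + v_{8} = v_{4} + 2·v_{5}  ⟹  sig = ⟨2 | 1 2⟩
  • {7,8}:  v_{7} + v_{8} = 2·v_{3} + v_{5}  ⟹  sig = ⟨2 | 1 2⟩
  • {1,2,7}:  v_{1} + v_{2} + v_{7} = 0  ⟹  sig = ⟨3 | 0⟩
  • {3,4,5}:  v_{3} + v_{4} + v_{5} = v_{8}  ⟹  sig = ⟨3 | 1⟩

Signatures (|P|; sorted positive RHS coefficients), sorted:
    |P|=2: 10 collections, coeffs (), (1), (1), (1), (1), (1,1), (1,1), (1,2), (1,2), (1,2)
    |P|=3: 2 collections, coeffs (), (1)


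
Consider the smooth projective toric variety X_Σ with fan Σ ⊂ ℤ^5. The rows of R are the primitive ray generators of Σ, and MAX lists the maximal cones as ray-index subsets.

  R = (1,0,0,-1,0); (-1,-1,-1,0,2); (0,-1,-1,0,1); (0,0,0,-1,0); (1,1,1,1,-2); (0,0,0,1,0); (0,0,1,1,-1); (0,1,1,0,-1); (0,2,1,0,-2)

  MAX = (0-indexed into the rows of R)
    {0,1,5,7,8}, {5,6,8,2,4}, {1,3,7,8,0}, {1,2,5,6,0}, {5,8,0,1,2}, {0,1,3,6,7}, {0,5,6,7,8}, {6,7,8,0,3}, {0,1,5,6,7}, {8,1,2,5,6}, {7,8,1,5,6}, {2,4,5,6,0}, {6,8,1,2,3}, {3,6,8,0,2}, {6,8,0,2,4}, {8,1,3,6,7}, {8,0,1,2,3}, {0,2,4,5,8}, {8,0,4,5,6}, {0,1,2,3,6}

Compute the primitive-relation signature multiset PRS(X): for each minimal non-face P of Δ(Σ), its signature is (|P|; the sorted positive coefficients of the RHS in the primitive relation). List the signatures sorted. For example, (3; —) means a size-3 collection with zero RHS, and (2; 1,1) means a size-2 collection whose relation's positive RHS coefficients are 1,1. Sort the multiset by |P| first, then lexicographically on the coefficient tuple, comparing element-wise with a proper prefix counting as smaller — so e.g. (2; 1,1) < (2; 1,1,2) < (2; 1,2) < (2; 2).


|primitive collections| = 7. Relations:

  • {2,7}:  v_{2} + v_{7} = 0  ⟹  sig = (2; —)
  • {3,5}:  v_{3} + v_{5} = 0  ⟹  sig = (2; —)
  • {1,4}:  v_{1} + v_{4} = v_{5}  ⟹  sig = (2; 1)
  • {3,4}:  v_{3} + v_{4} = v_{0} + v_{2} + v_{6} + v_{8}  ⟹  sig = (2; 1,1,1,1)
  • {4,7}:  v_{4} + v_{7} = v_{0} + v_{5} + v_{6} + v_{8}  ⟹  sig = (2; 1,1,1,1)
  • {0,1,6,8}:  v_{0} + v_{1} + v_{6} + v_{8} = v_{7}  ⟹  sig = (4; 1)
  • {0,2,5,6,8}:  v_{0} + v_{2} + v_{5} + v_{6} + v_{8} = v_{4}  ⟹  sig = (5; 1)

so the primitive-relation signature multiset is
    (2; —)
    (2; —)
    (2; 1)
    (2; 1,1,1,1)
    (2; 1,1,1,1)
    (4; 1)
    (5; 1)


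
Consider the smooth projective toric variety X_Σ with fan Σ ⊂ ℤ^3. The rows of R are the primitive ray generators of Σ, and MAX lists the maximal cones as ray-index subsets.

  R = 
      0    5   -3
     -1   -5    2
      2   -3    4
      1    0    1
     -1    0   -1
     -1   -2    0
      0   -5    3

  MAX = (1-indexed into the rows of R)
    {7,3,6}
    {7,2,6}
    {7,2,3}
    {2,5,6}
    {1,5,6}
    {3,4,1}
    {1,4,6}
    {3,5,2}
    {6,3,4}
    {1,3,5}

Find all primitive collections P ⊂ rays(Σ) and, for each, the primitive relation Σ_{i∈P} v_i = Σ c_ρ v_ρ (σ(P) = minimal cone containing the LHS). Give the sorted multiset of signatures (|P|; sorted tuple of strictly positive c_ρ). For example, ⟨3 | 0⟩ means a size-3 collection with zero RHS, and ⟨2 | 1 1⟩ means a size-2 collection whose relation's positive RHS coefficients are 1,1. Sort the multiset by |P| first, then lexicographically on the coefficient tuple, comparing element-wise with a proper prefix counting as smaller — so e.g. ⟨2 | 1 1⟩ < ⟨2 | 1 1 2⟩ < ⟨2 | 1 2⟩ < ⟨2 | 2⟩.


Σ has 9 primitive collections:

  • {1,7}:  v_{1} + v_{7} = 0 — sig = ⟨2 | 0⟩
  • {4,5}:  v_{4} + v_{5} = 0 — sig = ⟨2 | 0⟩
  • {1,2}:  v_{1} + v_{2} = v_{5} — sig = ⟨2 | 1⟩
  • {2,4}:  v_{2} + v_{4} = v_{7} — sig = ⟨2 | 1⟩
  • {5,7}:  v_{5} + v_{7} = v_{2} — sig = ⟨2 | 1⟩
  • {4,7}:  v_{4} + v_{7} = v_{3} + v_{6} — sig = ⟨2 | 1 1⟩
  • {1,3,6}:  v_{1} + v_{3} + v_{6} = v_{4} — sig = ⟨3 | 1⟩
  • {3,5,6}:  v_{3} + v_{5} + v_{6} = v_{7} — sig = ⟨3 | 1⟩
  • {2,3,6}:  v_{2} + v_{3} + v_{6} = 2·v_{7} — sig = ⟨3 | 2⟩

Hence PRS(X_Σ) =
    |P|=2: 6 collections, coeffs (), (), (1), (1), (1), (1,1)
    |P|=3: 3 collections, coeffs (1), (1), (2)


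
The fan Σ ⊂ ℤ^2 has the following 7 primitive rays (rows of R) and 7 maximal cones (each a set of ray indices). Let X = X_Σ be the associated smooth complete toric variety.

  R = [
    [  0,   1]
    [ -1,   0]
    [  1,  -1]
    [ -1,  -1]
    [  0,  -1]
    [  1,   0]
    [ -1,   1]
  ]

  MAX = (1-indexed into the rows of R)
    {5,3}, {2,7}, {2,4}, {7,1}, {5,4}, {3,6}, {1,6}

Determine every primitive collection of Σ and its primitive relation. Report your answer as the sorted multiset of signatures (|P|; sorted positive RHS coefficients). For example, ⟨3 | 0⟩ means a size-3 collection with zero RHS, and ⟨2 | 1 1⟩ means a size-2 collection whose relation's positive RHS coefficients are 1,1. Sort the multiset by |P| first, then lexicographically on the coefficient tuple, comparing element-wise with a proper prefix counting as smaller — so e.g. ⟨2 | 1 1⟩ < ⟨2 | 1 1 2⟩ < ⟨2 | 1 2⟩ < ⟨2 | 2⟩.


14 collections generate NE(X_Σ); each relation:

  P = {1,5}:  v_{1} + v_{5} = 0  ⇒ sig = ⟨2 | 0⟩
  P = {2,6}:  v_{2} + v_{6} = 0  ⇒ sig = ⟨2 | 0⟩
  P = {3,7}:  v_{3} + v_{7} = 0  ⇒ sig = ⟨2 | 0⟩
  P = {1,2}:  v_{1} + v_{2} = v_{7}  ⇒ sig = ⟨2 | 1⟩
  P = {1,3}:  v_{1} + v_{3} = v_{6}  ⇒ sig = ⟨2 | 1⟩
  P = {1,4}:  v_{1} + v_{4} = v_{2}  ⇒ sig = ⟨2 | 1⟩
  P = {2,3}:  v_{2} + v_{3} = v_{5}  ⇒ sig = ⟨2 | 1⟩
  P = {2,5}:  v_{2} + v_{5} = v_{4}  ⇒ sig = ⟨2 | 1⟩
  P = {4,6}:  v_{4} + v_{6} = v_{5}  ⇒ sig = ⟨2 | 1⟩
  P = {5,6}:  v_{5} + v_{6} = v_{3}  ⇒ sig = ⟨2 | 1⟩
  P = {5,7}:  v_{5} + v_{7} = v_{2}  ⇒ sig = ⟨2 | 1⟩
  P = {6,7}:  v_{6} + v_{7} = v_{1}  ⇒ sig = ⟨2 | 1⟩
  P = {3,4}:  v_{3} + v_{4} = 2·v_{5}  ⇒ sig = ⟨2 | 2⟩
  P = {4,7}:  v_{4} + v_{7} = 2·v_{2}  ⇒ sig = ⟨2 | 2⟩

Hence PRS(X_Σ) =
    ⟨2 | 0⟩
    ⟨2 | 0⟩
    ⟨2 | 0⟩
    ⟨2 | 1⟩
    ⟨2 | 1⟩
    ⟨2 | 1⟩
    ⟨2 | 1⟩
    ⟨2 | 1⟩
    ⟨2 | 1⟩
    ⟨2 | 1⟩
    ⟨2 | 1⟩
    ⟨2 | 1⟩
    ⟨2 | 2⟩
    ⟨2 | 2⟩


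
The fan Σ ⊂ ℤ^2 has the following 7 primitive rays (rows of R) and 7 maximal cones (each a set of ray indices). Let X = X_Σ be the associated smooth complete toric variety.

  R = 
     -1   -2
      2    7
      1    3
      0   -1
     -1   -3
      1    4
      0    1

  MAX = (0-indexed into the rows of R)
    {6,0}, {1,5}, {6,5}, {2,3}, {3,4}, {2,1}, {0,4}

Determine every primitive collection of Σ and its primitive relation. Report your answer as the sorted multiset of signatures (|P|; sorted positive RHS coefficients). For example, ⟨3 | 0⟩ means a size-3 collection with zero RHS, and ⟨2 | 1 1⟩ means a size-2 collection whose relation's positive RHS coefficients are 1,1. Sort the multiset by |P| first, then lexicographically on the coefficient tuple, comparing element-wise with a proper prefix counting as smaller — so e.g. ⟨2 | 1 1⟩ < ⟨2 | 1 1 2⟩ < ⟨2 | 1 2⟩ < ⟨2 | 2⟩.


14 collections generate NE(X_Σ); each relation:

  P = {2,4}:  v_{2} + v_{4} = 0 ; sig = ⟨2 | 0⟩
  P = {3,6}:  v_{3} + v_{6} = 0 ; sig = ⟨2 | 0⟩
  P = {0,2}:  v_{0} + v_{2} = v_{6} ; sig = ⟨2 | 1⟩
  P = {0,3}:  v_{0} + v_{3} = v_{4} ; sig = ⟨2 | 1⟩
  P = {1,4}:  v_{1} + v_{4} = v_{5} ; sig = ⟨2 | 1⟩
  P = {2,5}:  v_{2} + v_{5} = v_{1} ; sig = ⟨2 | 1⟩
  P = {2,6}:  v_{2} + v_{6} = v_{5} ; sig = ⟨2 | 1⟩
  P = {3,5}:  v_{3} + v_{5} = v_{2} ; sig = ⟨2 | 1⟩
  P = {4,5}:  v_{4} + v_{5} = v_{6} ; sig = ⟨2 | 1⟩
  P = {4,6}:  v_{4} + v_{6} = v_{0} ; sig = ⟨2 | 1⟩
  P = {0,1}:  v_{0} + v_{1} = v_{5} + v_{6} ; sig = ⟨2 | 1 1⟩
  P = {0,5}:  v_{0} + v_{5} = 2·v_{6} ; sig = ⟨2 | 2⟩
  P = {1,3}:  v_{1} + v_{3} = 2·v_{2} ; sig = ⟨2 | 2⟩
  P = {1,6}:  v_{1} + v_{6} = 2·v_{5} ; sig = ⟨2 | 2⟩

Sorted signature multiset PRS(X):
    ⟨2 | 0⟩
    ⟨2 | 0⟩
    ⟨2 | 1⟩
    ⟨2 | 1⟩
    ⟨2 | 1⟩
    ⟨2 | 1⟩
    ⟨2 | 1⟩
    ⟨2 | 1⟩
    ⟨2 | 1⟩
    ⟨2 | 1⟩
    ⟨2 | 1 1⟩
    ⟨2 | 2⟩
    ⟨2 | 2⟩
    ⟨2 | 2⟩


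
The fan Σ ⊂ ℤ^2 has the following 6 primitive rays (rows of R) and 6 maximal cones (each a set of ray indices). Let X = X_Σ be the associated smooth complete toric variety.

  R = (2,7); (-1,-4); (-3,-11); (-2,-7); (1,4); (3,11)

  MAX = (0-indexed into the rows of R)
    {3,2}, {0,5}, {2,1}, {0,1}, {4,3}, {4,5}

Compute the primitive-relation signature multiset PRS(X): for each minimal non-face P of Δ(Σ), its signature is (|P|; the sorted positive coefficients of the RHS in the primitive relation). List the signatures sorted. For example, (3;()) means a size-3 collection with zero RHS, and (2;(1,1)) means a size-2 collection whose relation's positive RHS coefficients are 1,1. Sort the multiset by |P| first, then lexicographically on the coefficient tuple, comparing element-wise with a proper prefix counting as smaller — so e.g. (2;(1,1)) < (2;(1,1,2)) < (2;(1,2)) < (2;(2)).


Minimal non-faces — 9 found among 6 rays, 6 max cones:

  P = {0,3}:  v_{0} + v_{3} = 0 ; sig = (2;())
  P = {1,4}:  v_{1} + v_{4} = 0 ; sig = (2;())
  P = {2,5}:  v_{2} + v_{5} = 0 ; sig = (2;())
  P = {0,2}:  v_{0} + v_{2} = v_{1} ; sig = (2;(1))
  P = {0,4}:  v_{0} + v_{4} = v_{5} ; sig = (2;(1))
  P = {1,3}:  v_{1} + v_{3} = v_{2} ; sig = (2;(1))
  P = {1,5}:  v_{1} + v_{5} = v_{0} ; sig = (2;(1))
  P = {2,4}:  v_{2} + v_{4} = v_{3} ; sig = (2;(1))
  P = {3,5}:  v_{3} + v_{5} = v_{4} ; sig = (2;(1))

so the primitive-relation signature multiset is
{ (2;()) ×3,  (2;(1)) ×6 }


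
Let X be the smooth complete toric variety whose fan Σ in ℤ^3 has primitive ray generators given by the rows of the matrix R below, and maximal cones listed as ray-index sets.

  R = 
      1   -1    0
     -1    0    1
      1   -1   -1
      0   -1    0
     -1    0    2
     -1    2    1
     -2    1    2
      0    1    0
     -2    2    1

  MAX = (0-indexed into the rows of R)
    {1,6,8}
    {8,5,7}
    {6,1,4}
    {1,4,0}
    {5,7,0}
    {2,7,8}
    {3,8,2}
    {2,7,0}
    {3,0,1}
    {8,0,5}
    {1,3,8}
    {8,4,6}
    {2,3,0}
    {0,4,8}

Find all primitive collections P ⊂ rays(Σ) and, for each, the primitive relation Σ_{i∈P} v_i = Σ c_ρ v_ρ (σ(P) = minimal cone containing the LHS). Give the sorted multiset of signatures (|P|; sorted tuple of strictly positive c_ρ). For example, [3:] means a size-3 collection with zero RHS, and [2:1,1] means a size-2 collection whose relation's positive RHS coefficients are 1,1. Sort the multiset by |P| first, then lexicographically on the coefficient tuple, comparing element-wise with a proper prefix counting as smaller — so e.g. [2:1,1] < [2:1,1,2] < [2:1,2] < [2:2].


Minimal non-faces — 20 found among 9 rays, 14 max cones:

  {3,7}:  v_{3} + v_{7} = 0  ⟹  sig = [2:]
  {0,6}:  v_{0} + v_{6} = v_{4}  ⟹  sig = [2:1]
  {1,2}:  v_{1} + v_{2} = v_{3}  ⟹  sig = [2:1]
  {2,5}:  v_{2} + v_{5} = v_{7}  ⟹  sig = [2:1]
  {2,6}:  v_{2} + v_{6} = v_{1}  ⟹  sig = [2:1]
  {1,7}:  v_{1} + v_{7} = v_{0} + v_{8}  ⟹  sig = [2:1,1]
  {2,4}:  v_{2} + v_{4} = v_{0} + v_{1}  ⟹  sig = [2:1,1]
  {3,5}:  v_{3} + v_{5} = v_{0} + v_{8}  ⟹  sig = [2:1,1]
  {3,4}:  v_{3} + v_{4} = v_{0} + 2·v_{1}  ⟹  sig = [2:1,2]
  {3,6}:  v_{3} + v_{6} = 2·v_{1}  ⟹  sig = [2:2]
  {1,5}:  v_{1} + v_{5} = 2·v_{0} + 2·v_{8}  ⟹  sig = [2:2,2]
  {6,7}:  v_{6} + v_{7} = 2·v_{0} + 2·v_{8}  ⟹  sig = [2:2,2]
  {4,7}:  v_{4} + v_{7} = 3·v_{0} + 2·v_{8}  ⟹  sig = [2:2,3]
  {5,6}:  v_{5} + v_{6} = 3·v_{0} + 3·v_{8}  ⟹  sig = [2:3,3]
  {4,5}:  v_{4} + v_{5} = 4·v_{0} + 3·v_{8}  ⟹  sig = [2:3,4]
  {0,2,8}:  v_{0} + v_{2} + v_{8} = 0  ⟹  sig = [3:]
  {0,1,8}:  v_{0} + v_{1} + v_{8} = v_{6}  ⟹  sig = [3:1]
  {0,3,8}:  v_{0} + v_{3} + v_{8} = v_{1}  ⟹  sig = [3:1]
  {0,7,8}:  v_{0} + v_{7} + v_{8} = v_{5}  ⟹  sig = [3:1]
  {1,4,8}:  v_{1} + v_{4} + v_{8} = 2·v_{6}  ⟹  sig = [3:2]

Hence PRS(X_Σ) =
    [2:]
    [2:1]
    [2:1]
    [2:1]
    [2:1]
    [2:1,1]
    [2:1,1]
    [2:1,1]
    [2:1,2]
    [2:2]
    [2:2,2]
    [2:2,2]
    [2:2,3]
    [2:3,3]
    [2:3,4]
    [3:]
    [3:1]
    [3:1]
    [3:1]
    [3:2]


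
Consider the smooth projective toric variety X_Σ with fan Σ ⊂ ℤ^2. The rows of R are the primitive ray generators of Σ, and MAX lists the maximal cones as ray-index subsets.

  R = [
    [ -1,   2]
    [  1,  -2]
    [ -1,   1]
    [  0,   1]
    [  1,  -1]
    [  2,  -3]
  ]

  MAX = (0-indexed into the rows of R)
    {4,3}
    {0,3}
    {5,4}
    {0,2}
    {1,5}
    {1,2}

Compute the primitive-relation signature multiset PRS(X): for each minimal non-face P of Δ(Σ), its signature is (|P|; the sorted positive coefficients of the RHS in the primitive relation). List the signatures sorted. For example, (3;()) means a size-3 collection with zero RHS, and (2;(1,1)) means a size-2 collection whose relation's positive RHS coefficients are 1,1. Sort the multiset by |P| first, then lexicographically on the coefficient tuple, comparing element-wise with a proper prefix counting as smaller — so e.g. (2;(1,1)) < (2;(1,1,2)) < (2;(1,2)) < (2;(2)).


Minimal non-faces — 9 found among 6 rays, 6 max cones:

  P = {0,1}:  v_{0} + v_{1} = 0  ⇒ sig = (2;())
  P = {2,4}:  v_{2} + v_{4} = 0  ⇒ sig = (2;())
  P = {0,4}:  v_{0} + v_{4} = v_{3}  ⇒ sig = (2;(1))
  P = {0,5}:  v_{0} + v_{5} = v_{4}  ⇒ sig = (2;(1))
  P = {1,3}:  v_{1} + v_{3} = v_{4}  ⇒ sig = (2;(1))
  P = {1,4}:  v_{1} + v_{4} = v_{5}  ⇒ sig = (2;(1))
  P = {2,3}:  v_{2} + v_{3} = v_{0}  ⇒ sig = (2;(1))
  P = {2,5}:  v_{2} + v_{5} = v_{1}  ⇒ sig = (2;(1))
  P = {3,5}:  v_{3} + v_{5} = 2·v_{4}  ⇒ sig = (2;(2))

Sorted signature multiset PRS(X):
{ (2;()) ×2,  (2;(1)) ×6,  (2;(2)) }


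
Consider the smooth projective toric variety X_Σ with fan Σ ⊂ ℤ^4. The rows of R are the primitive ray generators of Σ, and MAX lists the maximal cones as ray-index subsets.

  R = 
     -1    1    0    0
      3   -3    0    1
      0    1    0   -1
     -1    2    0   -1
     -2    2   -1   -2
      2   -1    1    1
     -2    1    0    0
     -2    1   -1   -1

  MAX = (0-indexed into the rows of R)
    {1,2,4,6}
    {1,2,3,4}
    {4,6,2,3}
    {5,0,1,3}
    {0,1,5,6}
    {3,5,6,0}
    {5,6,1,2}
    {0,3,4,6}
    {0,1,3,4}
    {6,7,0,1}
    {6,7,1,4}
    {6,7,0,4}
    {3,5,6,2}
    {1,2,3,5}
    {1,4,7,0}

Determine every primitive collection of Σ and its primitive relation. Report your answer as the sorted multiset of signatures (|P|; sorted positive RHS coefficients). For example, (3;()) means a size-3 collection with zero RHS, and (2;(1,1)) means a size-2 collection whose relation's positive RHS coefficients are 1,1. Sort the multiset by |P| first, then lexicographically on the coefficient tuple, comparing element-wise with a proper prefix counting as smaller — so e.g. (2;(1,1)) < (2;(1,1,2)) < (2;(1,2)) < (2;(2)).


Δ(Σ) — 8 vertices, 7 min non-faces:

  • {5,7}:  v_{5} + v_{7} = 0 ; sig = (2;())
  • {0,2}:  v_{0} + v_{2} = v_{3} ; sig = (2;(1))
  • {2,7}:  v_{2} + v_{7} = v_{4} ; sig = (2;(1))
  • {4,5}:  v_{4} + v_{5} = v_{2} ; sig = (2;(1))
  • {3,7}:  v_{3} + v_{7} = v_{0} + v_{4} ; sig = (2;(1,1))
  • {1,3,6}:  v_{1} + v_{3} + v_{6} = 0 ; sig = (3;())
  • {0,1,4,6}:  v_{0} + v_{1} + v_{4} + v_{6} = v_{7} ; sig = (4;(1))

Sorted signature multiset PRS(X):
{ (2;()),  (2;(1)) ×3,  (2;(1,1)),  (3;()),  (4;(1)) }


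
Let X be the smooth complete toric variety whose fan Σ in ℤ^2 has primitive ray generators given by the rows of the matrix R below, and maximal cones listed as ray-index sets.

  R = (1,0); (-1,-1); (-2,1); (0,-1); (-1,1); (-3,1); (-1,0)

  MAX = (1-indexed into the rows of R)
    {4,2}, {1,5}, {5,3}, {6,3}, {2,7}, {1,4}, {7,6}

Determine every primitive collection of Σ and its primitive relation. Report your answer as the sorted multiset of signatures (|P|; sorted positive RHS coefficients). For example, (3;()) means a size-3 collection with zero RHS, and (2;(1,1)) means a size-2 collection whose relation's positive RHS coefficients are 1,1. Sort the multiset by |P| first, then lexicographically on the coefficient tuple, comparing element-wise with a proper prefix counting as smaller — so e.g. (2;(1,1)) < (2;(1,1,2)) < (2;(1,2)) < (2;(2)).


14 minimal non-faces of Δ(Σ) (on 7 rays):

  • {1,7}:  v_{1} + v_{7} = 0  →  sig = (2;())
  • {1,2}:  v_{1} + v_{2} = v_{4}  →  sig = (2;(1))
  • {1,3}:  v_{1} + v_{3} = v_{5}  →  sig = (2;(1))
  • {1,6}:  v_{1} + v_{6} = v_{3}  →  sig = (2;(1))
  • {3,7}:  v_{3} + v_{7} = v_{6}  →  sig = (2;(1))
  • {4,5}:  v_{4} + v_{5} = v_{7}  →  sig = (2;(1))
  • {4,7}:  v_{4} + v_{7} = v_{2}  →  sig = (2;(1))
  • {5,7}:  v_{5} + v_{7} = v_{3}  →  sig = (2;(1))
  • {2,5}:  v_{2} + v_{5} = 2·v_{7}  →  sig = (2;(2))
  • {3,4}:  v_{3} + v_{4} = 2·v_{7}  →  sig = (2;(2))
  • {5,6}:  v_{5} + v_{6} = 2·v_{3}  →  sig = (2;(2))
  • {2,3}:  v_{2} + v_{3} = 3·v_{7}  →  sig = (2;(3))
  • {4,6}:  v_{4} + v_{6} = 3·v_{7}  →  sig = (2;(3))
  • {2,6}:  v_{2} + v_{6} = 4·v_{7}  →  sig = (2;(4))

Hence PRS(X_Σ) =
[(2;()), (2;(1)), (2;(1)), (2;(1)), (2;(1)), (2;(1)), (2;(1)), (2;(1)), (2;(2)), (2;(2)), (2;(2)), (2;(3)), (2;(3)), (2;(4))]


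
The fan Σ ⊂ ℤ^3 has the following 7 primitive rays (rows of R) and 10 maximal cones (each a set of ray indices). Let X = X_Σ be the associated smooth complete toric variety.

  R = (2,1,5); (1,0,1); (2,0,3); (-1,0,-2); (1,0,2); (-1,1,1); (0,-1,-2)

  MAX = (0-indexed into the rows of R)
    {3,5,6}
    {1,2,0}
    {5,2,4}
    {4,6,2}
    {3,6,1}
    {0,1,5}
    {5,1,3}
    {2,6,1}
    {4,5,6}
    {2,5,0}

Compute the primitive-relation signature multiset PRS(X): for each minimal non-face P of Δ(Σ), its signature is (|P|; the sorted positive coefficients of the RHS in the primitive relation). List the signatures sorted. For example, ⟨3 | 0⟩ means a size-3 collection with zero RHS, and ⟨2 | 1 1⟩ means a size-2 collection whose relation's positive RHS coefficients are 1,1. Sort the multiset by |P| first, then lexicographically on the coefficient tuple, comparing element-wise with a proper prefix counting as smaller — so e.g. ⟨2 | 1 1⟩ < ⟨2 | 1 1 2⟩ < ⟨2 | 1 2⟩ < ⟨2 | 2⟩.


|primitive collections| = 9. Relations:

  P = {3,4}:  v_{3} + v_{4} = 0 ; sig = ⟨2 | 0⟩
  P = {0,6}:  v_{0} + v_{6} = v_{2} ; sig = ⟨2 | 1⟩
  P = {1,4}:  v_{1} + v_{4} = v_{2} ; sig = ⟨2 | 1⟩
  P = {2,3}:  v_{2} + v_{3} = v_{1} ; sig = ⟨2 | 1⟩
  P = {0,3}:  v_{0} + v_{3} = 2·v_{1} + v_{5} ; sig = ⟨2 | 1 2⟩
  P = {0,4}:  v_{0} + v_{4} = 2·v_{2} + v_{5} ; sig = ⟨2 | 1 2⟩
  P = {1,5,6}:  v_{1} + v_{5} + v_{6} = 0 ; sig = ⟨3 | 0⟩
  P = {1,2,5}:  v_{1} + v_{2} + v_{5} = v_{0} ; sig = ⟨3 | 1⟩
  P = {2,5,6}:  v_{2} + v_{5} + v_{6} = v_{4} ; sig = ⟨3 | 1⟩

so the primitive-relation signature multiset is
    |P|=2: 6 collections, coeffs (), (1), (1), (1), (1,2), (1,2)
    |P|=3: 3 collections, coeffs (), (1), (1)


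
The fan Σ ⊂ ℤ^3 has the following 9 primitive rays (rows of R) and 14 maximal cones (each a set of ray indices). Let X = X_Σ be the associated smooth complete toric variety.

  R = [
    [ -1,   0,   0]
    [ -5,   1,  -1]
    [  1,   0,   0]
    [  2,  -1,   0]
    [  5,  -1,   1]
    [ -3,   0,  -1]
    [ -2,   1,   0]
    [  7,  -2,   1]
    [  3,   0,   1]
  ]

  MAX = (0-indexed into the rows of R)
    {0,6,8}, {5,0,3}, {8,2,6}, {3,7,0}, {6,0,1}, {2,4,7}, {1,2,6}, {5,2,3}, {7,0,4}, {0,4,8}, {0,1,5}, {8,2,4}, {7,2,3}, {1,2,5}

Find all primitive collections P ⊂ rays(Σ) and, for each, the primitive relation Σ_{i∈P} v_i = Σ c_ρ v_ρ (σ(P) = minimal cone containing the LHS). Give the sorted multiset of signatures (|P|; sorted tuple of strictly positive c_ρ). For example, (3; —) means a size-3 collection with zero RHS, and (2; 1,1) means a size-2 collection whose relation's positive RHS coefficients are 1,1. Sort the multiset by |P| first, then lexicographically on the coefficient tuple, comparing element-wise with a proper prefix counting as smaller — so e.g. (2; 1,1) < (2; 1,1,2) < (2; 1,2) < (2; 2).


Σ has 15 primitive collections:

  {0,2}:  v_{0} + v_{2} = 0 — sig = (2; —)
  {1,4}:  v_{1} + v_{4} = 0 — sig = (2; —)
  {3,6}:  v_{3} + v_{6} = 0 — sig = (2; —)
  {5,8}:  v_{5} + v_{8} = 0 — sig = (2; —)
  {1,3}:  v_{1} + v_{3} = v_{5} — sig = (2; 1)
  {1,7}:  v_{1} + v_{7} = v_{3} — sig = (2; 1)
  {1,8}:  v_{1} + v_{8} = v_{6} — sig = (2; 1)
  {3,4}:  v_{3} + v_{4} = v_{7} — sig = (2; 1)
  {3,8}:  v_{3} + v_{8} = v_{4} — sig = (2; 1)
  {4,5}:  v_{4} + v_{5} = v_{3} — sig = (2; 1)
  {4,6}:  v_{4} + v_{6} = v_{8} — sig = (2; 1)
  {5,6}:  v_{5} + v_{6} = v_{1} — sig = (2; 1)
  {6,7}:  v_{6} + v_{7} = v_{4} — sig = (2; 1)
  {5,7}:  v_{5} + v_{7} = 2·v_{3} — sig = (2; 2)
  {7,8}:  v_{7} + v_{8} = 2·v_{4} — sig = (2; 2)

so the primitive-relation signature multiset is
{ (2; —) ×4,  (2; 1) ×9,  (2; 2) ×2 }


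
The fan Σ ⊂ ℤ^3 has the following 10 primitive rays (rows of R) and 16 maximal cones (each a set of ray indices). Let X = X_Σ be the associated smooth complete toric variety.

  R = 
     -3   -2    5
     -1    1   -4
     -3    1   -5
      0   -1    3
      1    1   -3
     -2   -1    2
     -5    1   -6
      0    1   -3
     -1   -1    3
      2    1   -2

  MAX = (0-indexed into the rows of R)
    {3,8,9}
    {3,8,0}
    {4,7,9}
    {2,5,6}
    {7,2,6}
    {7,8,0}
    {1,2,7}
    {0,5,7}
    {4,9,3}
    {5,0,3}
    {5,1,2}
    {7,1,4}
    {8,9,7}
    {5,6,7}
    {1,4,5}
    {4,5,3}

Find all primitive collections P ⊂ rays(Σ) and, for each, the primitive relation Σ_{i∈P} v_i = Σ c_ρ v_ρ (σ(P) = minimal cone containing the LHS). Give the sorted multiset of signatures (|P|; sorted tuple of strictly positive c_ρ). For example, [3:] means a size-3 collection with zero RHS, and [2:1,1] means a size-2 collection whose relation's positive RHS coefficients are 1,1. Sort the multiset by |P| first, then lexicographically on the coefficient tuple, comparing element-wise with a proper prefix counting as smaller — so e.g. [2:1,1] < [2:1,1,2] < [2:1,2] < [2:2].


|primitive collections| = 24. Relations:

  {3,7}:  v_{3} + v_{7} = 0 ; sig = [2:]
  {4,8}:  v_{4} + v_{8} = 0 ; sig = [2:]
  {5,9}:  v_{5} + v_{9} = 0 ; sig = [2:]
  {0,4}:  v_{0} + v_{4} = v_{5} ; sig = [2:1]
  {0,9}:  v_{0} + v_{9} = v_{8} ; sig = [2:1]
  {5,8}:  v_{5} + v_{8} = v_{0} ; sig = [2:1]
  {1,3}:  v_{1} + v_{3} = v_{4} + v_{5} ; sig = [2:1,1]
  {1,8}:  v_{1} + v_{8} = v_{5} + v_{7} ; sig = [2:1,1]
  {1,9}:  v_{1} + v_{9} = v_{4} + v_{7} ; sig = [2:1,1]
  {2,3}:  v_{2} + v_{3} = v_{1} + v_{5} ; sig = [2:1,1]
  {2,9}:  v_{2} + v_{9} = v_{1} + v_{7} ; sig = [2:1,1]
  {3,6}:  v_{3} + v_{6} = v_{2} + v_{5} ; sig = [2:1,1]
  {4,6}:  v_{4} + v_{6} = v_{1} + v_{2} ; sig = [2:1,1]
  {6,9}:  v_{6} + v_{9} = v_{2} + v_{7} ; sig = [2:1,1]
  {0,1}:  v_{0} + v_{1} = 2·v_{5} + v_{7} ; sig = [2:1,2]
  {1,6}:  v_{1} + v_{6} = 2·v_{2} ; sig = [2:2]
  {2,4}:  v_{2} + v_{4} = 2·v_{1} ; sig = [2:2]
  {2,8}:  v_{2} + v_{8} = 2·v_{5} + 2·v_{7} ; sig = [2:2,2]
  {0,2}:  v_{0} + v_{2} = 3·v_{5} + 2·v_{7} ; sig = [2:2,3]
  {6,8}:  v_{6} + v_{8} = 3·v_{5} + 3·v_{7} ; sig = [2:3,3]
  {0,6}:  v_{0} + v_{6} = 4·v_{5} + 3·v_{7} ; sig = [2:3,4]
  {1,5,7}:  v_{1} + v_{5} + v_{7} = v_{2} ; sig = [3:1]
  {2,5,7}:  v_{2} + v_{5} + v_{7} = v_{6} ; sig = [3:1]
  {4,5,7}:  v_{4} + v_{5} + v_{7} = v_{1} ; sig = [3:1]

Hence PRS(X_Σ) =
[[2:], [2:], [2:], [2:1], [2:1], [2:1], [2:1,1], [2:1,1], [2:1,1], [2:1,1], [2:1,1], [2:1,1], [2:1,1], [2:1,1], [2:1,2], [2:2], [2:2], [2:2,2], [2:2,3], [2:3,3], [2:3,4], [3:1], [3:1], [3:1]]


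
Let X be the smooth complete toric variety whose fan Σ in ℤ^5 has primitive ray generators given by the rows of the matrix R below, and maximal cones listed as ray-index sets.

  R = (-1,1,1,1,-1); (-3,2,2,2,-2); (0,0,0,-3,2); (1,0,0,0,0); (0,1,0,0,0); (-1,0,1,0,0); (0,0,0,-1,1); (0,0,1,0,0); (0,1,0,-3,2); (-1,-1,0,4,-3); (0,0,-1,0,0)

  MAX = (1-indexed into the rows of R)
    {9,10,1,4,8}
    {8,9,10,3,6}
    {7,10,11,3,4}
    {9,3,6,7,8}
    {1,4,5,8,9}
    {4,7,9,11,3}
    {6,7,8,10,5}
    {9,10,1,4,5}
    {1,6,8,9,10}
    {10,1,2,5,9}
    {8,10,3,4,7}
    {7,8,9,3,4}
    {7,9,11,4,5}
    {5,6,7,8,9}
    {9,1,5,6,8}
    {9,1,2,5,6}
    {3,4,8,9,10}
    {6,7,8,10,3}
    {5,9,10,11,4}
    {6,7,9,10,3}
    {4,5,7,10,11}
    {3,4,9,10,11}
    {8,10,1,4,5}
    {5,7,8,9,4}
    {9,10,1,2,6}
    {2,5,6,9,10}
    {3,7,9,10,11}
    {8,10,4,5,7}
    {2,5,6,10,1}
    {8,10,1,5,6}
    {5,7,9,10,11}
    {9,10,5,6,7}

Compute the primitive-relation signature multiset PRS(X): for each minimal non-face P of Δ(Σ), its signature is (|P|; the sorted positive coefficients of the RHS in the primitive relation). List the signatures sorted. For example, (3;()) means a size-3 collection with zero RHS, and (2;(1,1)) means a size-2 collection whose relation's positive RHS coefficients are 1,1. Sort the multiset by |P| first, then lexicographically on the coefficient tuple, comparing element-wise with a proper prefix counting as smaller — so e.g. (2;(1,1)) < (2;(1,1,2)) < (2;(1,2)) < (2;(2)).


16 collections generate NE(X_Σ); each relation:

  P={8,11}:  v_{8} + v_{11} = 0  →  sig = (2;())
  P={3,5}:  v_{3} + v_{5} = v_{9}  →  sig = (2;(1))
  P={4,6}:  v_{4} + v_{6} = v_{8}  →  sig = (2;(1))
  P={1,7}:  v_{1} + v_{7} = v_{5} + v_{6}  →  sig = (2;(1,1))
  P={1,11}:  v_{1} + v_{11} = v_{5} + v_{9} + v_{10}  →  sig = (2;(1,1,1))
  P={6,11}:  v_{6} + v_{11} = v_{7} + v_{9} + v_{10}  →  sig = (2;(1,1,1))
  P={2,3}:  v_{2} + v_{3} = v_{1} + v_{6} + 2·v_{9} + v_{10}  →  sig = (2;(1,1,1,2))
  P={1,3}:  v_{1} + v_{3} = v_{8} + 2·v_{9} + v_{10}  →  sig = (2;(1,1,2))
  P={2,7}:  v_{2} + v_{7} = 2·v_{5} + 2·v_{6} + v_{9} + v_{10}  →  sig = (2;(1,1,2,2))
  P={2,8}:  v_{2} + v_{8} = 2·v_{1} + v_{6}  →  sig = (2;(1,2))
  P={2,11}:  v_{2} + v_{11} = 2·v_{5} + v_{6} + 2·v_{9} + 2·v_{10}  →  sig = (2;(1,2,2,2))
  P={2,4}:  v_{2} + v_{4} = 2·v_{1}  →  sig = (2;(2))
  P={4,7,9,10}:  v_{4} + v_{7} + v_{9} + v_{10} = 0  →  sig = (4;())
  P={5,8,9,10}:  v_{5} + v_{8} + v_{9} + v_{10} = v_{1}  →  sig = (4;(1))
  P={7,8,9,10}:  v_{7} + v_{8} + v_{9} + v_{10} = v_{6}  →  sig = (4;(1))
  P={1,5,6,9,10}:  v_{1} + v_{5} + v_{6} + v_{9} + v_{10} = v_{2}  →  sig = (5;(1))

Sorted signature multiset PRS(X):
    (2;())
    (2;(1))
    (2;(1))
    (2;(1,1))
    (2;(1,1,1))
    (2;(1,1,1))
    (2;(1,1,1,2))
    (2;(1,1,2))
    (2;(1,1,2,2))
    (2;(1,2))
    (2;(1,2,2,2))
    (2;(2))
    (4;())
    (4;(1))
    (4;(1))
    (5;(1))


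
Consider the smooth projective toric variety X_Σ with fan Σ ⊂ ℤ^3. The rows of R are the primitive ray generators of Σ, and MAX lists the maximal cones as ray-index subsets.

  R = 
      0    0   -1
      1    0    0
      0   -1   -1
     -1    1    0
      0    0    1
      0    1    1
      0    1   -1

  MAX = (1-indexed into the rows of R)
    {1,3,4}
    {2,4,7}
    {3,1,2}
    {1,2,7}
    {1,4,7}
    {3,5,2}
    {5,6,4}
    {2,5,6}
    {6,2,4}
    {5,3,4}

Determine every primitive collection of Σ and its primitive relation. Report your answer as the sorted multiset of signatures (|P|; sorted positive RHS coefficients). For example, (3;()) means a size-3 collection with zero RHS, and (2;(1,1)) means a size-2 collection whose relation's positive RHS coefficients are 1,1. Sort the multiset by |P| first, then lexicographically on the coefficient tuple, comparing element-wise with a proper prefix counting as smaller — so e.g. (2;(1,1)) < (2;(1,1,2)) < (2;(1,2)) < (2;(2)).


The 9 primitive collections of Σ (r=7, n=3):

  P = {1,5}:  v_{1} + v_{5} = 0 — sig = (2;())
  P = {3,6}:  v_{3} + v_{6} = 0 — sig = (2;())
  P = {1,6}:  v_{1} + v_{6} = v_{2} + v_{4} — sig = (2;(1,1))
  P = {5,7}:  v_{5} + v_{7} = v_{2} + v_{4} — sig = (2;(1,1))
  P = {3,7}:  v_{3} + v_{7} = 2·v_{1} — sig = (2;(2))
  P = {6,7}:  v_{6} + v_{7} = 2·v_{2} + 2·v_{4} — sig = (2;(2,2))
  P = {1,2,4}:  v_{1} + v_{2} + v_{4} = v_{7} — sig = (3;(1))
  P = {2,3,4}:  v_{2} + v_{3} + v_{4} = v_{1} — sig = (3;(1))
  P = {2,4,5}:  v_{2} + v_{4} + v_{5} = v_{6} — sig = (3;(1))

Hence PRS(X_Σ) =
[(2;()), (2;()), (2;(1,1)), (2;(1,1)), (2;(2)), (2;(2,2)), (3;(1)), (3;(1)), (3;(1))]


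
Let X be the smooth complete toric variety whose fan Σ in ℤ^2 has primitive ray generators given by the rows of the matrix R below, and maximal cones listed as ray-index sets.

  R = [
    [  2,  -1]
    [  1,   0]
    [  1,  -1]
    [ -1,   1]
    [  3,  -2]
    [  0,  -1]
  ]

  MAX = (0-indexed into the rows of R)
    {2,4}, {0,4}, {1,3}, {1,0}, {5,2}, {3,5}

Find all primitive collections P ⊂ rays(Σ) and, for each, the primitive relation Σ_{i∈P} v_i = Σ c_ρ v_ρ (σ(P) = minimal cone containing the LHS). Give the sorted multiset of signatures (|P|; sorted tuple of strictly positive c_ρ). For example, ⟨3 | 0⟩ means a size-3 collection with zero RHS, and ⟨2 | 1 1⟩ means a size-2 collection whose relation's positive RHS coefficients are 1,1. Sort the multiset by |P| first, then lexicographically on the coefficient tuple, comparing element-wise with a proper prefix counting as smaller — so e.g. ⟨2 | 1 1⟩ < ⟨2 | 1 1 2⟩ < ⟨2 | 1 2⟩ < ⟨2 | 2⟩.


The 9 primitive collections of Σ (r=6, n=2):

  P={2,3}:  v_{2} + v_{3} = 0  ⟹  sig = ⟨2 | 0⟩
  P={0,2}:  v_{0} + v_{2} = v_{4}  ⟹  sig = ⟨2 | 1⟩
  P={0,3}:  v_{0} + v_{3} = v_{1}  ⟹  sig = ⟨2 | 1⟩
  P={1,2}:  v_{1} + v_{2} = v_{0}  ⟹  sig = ⟨2 | 1⟩
  P={1,5}:  v_{1} + v_{5} = v_{2}  ⟹  sig = ⟨2 | 1⟩
  P={3,4}:  v_{3} + v_{4} = v_{0}  ⟹  sig = ⟨2 | 1⟩
  P={0,5}:  v_{0} + v_{5} = 2·v_{2}  ⟹  sig = ⟨2 | 2⟩
  P={1,4}:  v_{1} + v_{4} = 2·v_{0}  ⟹  sig = ⟨2 | 2⟩
  P={4,5}:  v_{4} + v_{5} = 3·v_{2}  ⟹  sig = ⟨2 | 3⟩

Signatures (|P|; sorted positive RHS coefficients), sorted:
    ⟨2 | 0⟩
    ⟨2 | 1⟩
    ⟨2 | 1⟩
    ⟨2 | 1⟩
    ⟨2 | 1⟩
    ⟨2 | 1⟩
    ⟨2 | 2⟩
    ⟨2 | 2⟩
    ⟨2 | 3⟩


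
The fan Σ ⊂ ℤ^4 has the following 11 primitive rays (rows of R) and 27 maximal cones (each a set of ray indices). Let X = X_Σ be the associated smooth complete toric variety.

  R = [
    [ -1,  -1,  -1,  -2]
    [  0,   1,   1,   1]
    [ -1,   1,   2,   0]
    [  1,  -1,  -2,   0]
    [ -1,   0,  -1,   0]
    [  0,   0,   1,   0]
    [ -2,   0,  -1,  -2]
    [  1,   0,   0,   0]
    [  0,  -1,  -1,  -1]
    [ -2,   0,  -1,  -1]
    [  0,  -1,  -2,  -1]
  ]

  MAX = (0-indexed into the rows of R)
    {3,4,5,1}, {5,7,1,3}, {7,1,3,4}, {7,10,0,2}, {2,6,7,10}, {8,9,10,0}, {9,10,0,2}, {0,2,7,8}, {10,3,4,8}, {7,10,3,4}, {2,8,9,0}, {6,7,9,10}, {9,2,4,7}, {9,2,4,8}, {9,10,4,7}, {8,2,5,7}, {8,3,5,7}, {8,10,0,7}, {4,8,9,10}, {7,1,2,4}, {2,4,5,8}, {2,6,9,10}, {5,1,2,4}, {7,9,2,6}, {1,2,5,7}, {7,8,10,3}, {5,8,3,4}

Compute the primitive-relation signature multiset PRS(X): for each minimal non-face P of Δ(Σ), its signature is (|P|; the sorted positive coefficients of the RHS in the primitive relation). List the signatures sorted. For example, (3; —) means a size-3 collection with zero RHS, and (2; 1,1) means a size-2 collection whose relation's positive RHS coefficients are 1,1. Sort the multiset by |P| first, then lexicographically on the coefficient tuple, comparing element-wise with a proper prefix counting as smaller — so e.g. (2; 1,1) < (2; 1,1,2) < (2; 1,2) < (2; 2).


Δ(Σ) — 11 vertices, 24 min non-faces:

  P = {1,8}:  v_{1} + v_{8} = 0  ⟹  sig = (2; —)
  P = {2,3}:  v_{2} + v_{3} = 0  ⟹  sig = (2; —)
  P = {5,10}:  v_{5} + v_{10} = v_{8}  ⟹  sig = (2; 1)
  P = {0,1}:  v_{0} + v_{1} = v_{2} + v_{10}  ⟹  sig = (2; 1,1)
  P = {0,3}:  v_{0} + v_{3} = v_{8} + v_{10}  ⟹  sig = (2; 1,1)
  P = {0,4}:  v_{0} + v_{4} = v_{8} + v_{9}  ⟹  sig = (2; 1,1)
  P = {1,10}:  v_{1} + v_{10} = v_{4} + v_{7}  ⟹  sig = (2; 1,1)
  P = {3,9}:  v_{3} + v_{9} = v_{4} + v_{10}  ⟹  sig = (2; 1,1)
  P = {3,6}:  v_{3} + v_{6} = v_{7} + v_{9} + v_{10}  ⟹  sig = (2; 1,1,1)
  P = {5,9}:  v_{5} + v_{9} = v_{2} + v_{4} + v_{8}  ⟹  sig = (2; 1,1,1)
  P = {1,6}:  v_{1} + v_{6} = v_{2} + v_{4} + 2·v_{7} + v_{9}  ⟹  sig = (2; 1,1,1,2)
  P = {1,9}:  v_{1} + v_{9} = v_{2} + 2·v_{4} + v_{7}  ⟹  sig = (2; 1,1,2)
  P = {0,5}:  v_{0} + v_{5} = v_{2} + 2·v_{8}  ⟹  sig = (2; 1,2)
  P = {4,6}:  v_{4} + v_{6} = v_{7} + 2·v_{9}  ⟹  sig = (2; 1,2)
  P = {5,6}:  v_{5} + v_{6} = 2·v_{2} + 2·v_{10}  ⟹  sig = (2; 2,2)
  P = {6,8}:  v_{6} + v_{8} = 2·v_{2} + 3·v_{10}  ⟹  sig = (2; 2,3)
  P = {0,6}:  v_{0} + v_{6} = 3·v_{2} + 4·v_{10}  ⟹  sig = (2; 3,4)
  P = {4,5,7}:  v_{4} + v_{5} + v_{7} = 0  ⟹  sig = (3; —)
  P = {2,4,10}:  v_{2} + v_{4} + v_{10} = v_{9}  ⟹  sig = (3; 1)
  P = {2,8,10}:  v_{2} + v_{8} + v_{10} = v_{0}  ⟹  sig = (3; 1)
  P = {4,7,8}:  v_{4} + v_{7} + v_{8} = v_{10}  ⟹  sig = (3; 1)
  P = {7,8,9}:  v_{7} + v_{8} + v_{9} = v_{2} + 2·v_{10}  ⟹  sig = (3; 1,2)
  P = {0,7,9}:  v_{0} + v_{7} + v_{9} = 2·v_{2} + 3·v_{10}  ⟹  sig = (3; 2,3)
  P = {2,7,9,10}:  v_{2} + v_{7} + v_{9} + v_{10} = v_{6}  ⟹  sig = (4; 1)

Signatures (|P|; sorted positive RHS coefficients), sorted:
    |P|=2: 17 collections, coeffs (), (), (1), (1,1), (1,1), (1,1), (1,1), (1,1), (1,1,1), (1,1,1), (1,1,1,2), (1,1,2), (1,2), (1,2), (2,2), (2,3), (3,4)
    |P|=3: 6 collections, coeffs (), (1), (1), (1), (1,2), (2,3)
    |P|=4: 1 collection, coeffs (1)
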